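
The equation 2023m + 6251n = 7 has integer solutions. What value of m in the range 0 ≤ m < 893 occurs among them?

gcd(2023, 6251) = 7 (Euclid: 6251 = 3·2023 + 182; 2023 = 11·182 + 21; 182 = 8·21 + 14; 21 = 1·14 + 7; 14 = 2·7 + 0), and 7 | 7.
Extended Euclid: 2023·(309) + 6251·(-100) = 7. Scale by 1: m₀ = 309.
General solution m = m₀ + 893t; reducing mod 893 gives m = 309 (and n = -100).

309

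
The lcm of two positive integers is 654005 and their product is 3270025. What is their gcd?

5

From gcd × lcm = pq: gcd = 3270025 / 654005 = 5.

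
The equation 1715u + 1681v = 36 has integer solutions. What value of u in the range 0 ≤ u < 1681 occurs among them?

Euclid: 1715 = 1·1681 + 34; 1681 = 49·34 + 15; 34 = 2·15 + 4; 15 = 3·4 + 3; 4 = 1·3 + 1; 3 = 3·1 + 0 → gcd = 1; 36 = 1·36.
Back-substitution yields 1715·(445) + 1681·(-454) = 1, so one solution is u = 445·36 = 16020, v = -454·36 = -16344.
Solutions in u differ by 1681/1 = 1681; the one in [0, 1681) is 16020 mod 1681 = 891.

891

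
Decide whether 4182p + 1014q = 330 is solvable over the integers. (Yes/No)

Yes

gcd(4182, 1014): 4182 = 4·1014 + 126; 1014 = 8·126 + 6; 126 = 21·6 + 0 → 6
6 divides 330, so a solution exists.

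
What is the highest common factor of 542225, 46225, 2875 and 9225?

gcd(542225, 46225): 542225 = 11·46225 + 33750; 46225 = 1·33750 + 12475; 33750 = 2·12475 + 8800; 12475 = 1·8800 + 3675; 8800 = 2·3675 + 1450; 3675 = 2·1450 + 775; 1450 = 1·775 + 675; 775 = 1·675 + 100; 675 = 6·100 + 75; 100 = 1·75 + 25; 75 = 3·25 + 0 → 25
gcd(25, 2875): 2875 = 115·25 + 0 → 25
gcd(25, 9225): 9225 = 369·25 + 0 → 25

25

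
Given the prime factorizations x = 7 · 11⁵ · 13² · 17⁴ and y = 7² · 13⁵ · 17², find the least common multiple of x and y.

244721402465386847

max exponent per prime: 7² · 11⁵ · 13⁵ · 17⁴ = 244721402465386847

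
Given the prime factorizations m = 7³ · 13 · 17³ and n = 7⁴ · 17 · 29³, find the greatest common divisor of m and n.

5831

min exponent per shared prime: 7³ · 17 = 5831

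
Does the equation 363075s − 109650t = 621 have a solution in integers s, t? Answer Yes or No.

gcd(363075, 109650): 363075 = 3·109650 + 34125; 109650 = 3·34125 + 7275; 34125 = 4·7275 + 5025; 7275 = 1·5025 + 2250; 5025 = 2·2250 + 525; 2250 = 4·525 + 150; 525 = 3·150 + 75; 150 = 2·75 + 0 → 75
75 does not divide 621, so a solution does not exist.

No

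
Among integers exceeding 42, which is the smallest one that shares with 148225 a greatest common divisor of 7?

56

gcd(t, 148225) = 7 forces 7 | t; write t = 7s. Then gcd(7s, 7·21175) = 7·gcd(s, 21175), so need gcd(s, 21175) = 1.
7s > 42 gives s ≥ 7. The least s ≥ 7 coprime to 21175 is 8, so t = 7·8 = 56.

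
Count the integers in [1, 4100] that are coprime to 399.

399 = 3·7·19. Inclusion–exclusion on these primes:
4100 − ⌊4100/3⌋ − ⌊4100/7⌋ − ⌊4100/19⌋ + ⌊4100/21⌋ + ⌊4100/57⌋ + ⌊4100/133⌋ − ⌊4100/399⌋ = 2220

2220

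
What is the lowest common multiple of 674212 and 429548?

10343086292

674212 = 2² · 7 · 11² · 199; 429548 = 2² · 7 · 23² · 29
max exponents: 2² · 7 · 11² · 23² · 29 · 199 = 10343086292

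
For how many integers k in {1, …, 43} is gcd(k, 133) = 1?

133 = 7·19. Inclusion–exclusion on these primes:
43 − ⌊43/7⌋ − ⌊43/19⌋ + ⌊43/133⌋ = 35

35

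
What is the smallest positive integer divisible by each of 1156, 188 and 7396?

100459868

1156 = 2² · 17²; 188 = 2² · 47; 7396 = 2² · 43²
lcm takes max exponent of each prime: 2² · 17² · 43² · 47 = 100459868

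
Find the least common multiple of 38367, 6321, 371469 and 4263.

4168996587

38367 = 3³ · 7² · 29; 6321 = 3 · 7² · 43; 371469 = 3 · 7³ · 19²; 4263 = 3 · 7² · 29
lcm takes max exponent of each prime: 3³ · 7³ · 19² · 29 · 43 = 4168996587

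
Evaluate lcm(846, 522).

846 = 2 · 3² · 47; 522 = 2 · 3² · 29
max exponents: 2 · 3² · 29 · 47 = 24534

24534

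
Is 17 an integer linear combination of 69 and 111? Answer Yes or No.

No

By Bézout, 69x + 111y = 17 has integer solutions iff gcd(69, 111) | 17.
Euclid: 111 = 1·69 + 42; 69 = 1·42 + 27; 42 = 1·27 + 15; 27 = 1·15 + 12; 15 = 1·12 + 3; 12 = 4·3 + 0. gcd = 3; 17 mod 3 = 2. No.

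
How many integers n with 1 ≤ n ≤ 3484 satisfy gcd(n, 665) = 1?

2264

665 = 5·7·19. Inclusion–exclusion on these primes:
3484 − ⌊3484/5⌋ − ⌊3484/7⌋ − ⌊3484/19⌋ + ⌊3484/35⌋ + ⌊3484/95⌋ + ⌊3484/133⌋ − ⌊3484/665⌋ = 2264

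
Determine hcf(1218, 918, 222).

gcd(1218, 918): 1218 = 1·918 + 300; 918 = 3·300 + 18; 300 = 16·18 + 12; 18 = 1·12 + 6; 12 = 2·6 + 0 → 6
gcd(6, 222): 222 = 37·6 + 0 → 6

6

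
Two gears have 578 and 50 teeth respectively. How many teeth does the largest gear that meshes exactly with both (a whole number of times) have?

Euclid: 578 = 11·50 + 28; 50 = 1·28 + 22; 28 = 1·22 + 6; 22 = 3·6 + 4; 6 = 1·4 + 2; 4 = 2·2 + 0. Last nonzero remainder: 2.

2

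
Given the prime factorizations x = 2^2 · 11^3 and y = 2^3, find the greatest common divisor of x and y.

min exponent per shared prime: 2^2 = 4

4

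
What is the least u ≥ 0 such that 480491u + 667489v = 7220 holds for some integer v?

Reduce mod 667489: 480491u ≡ 7220 (mod 667489). With g = gcd(480491, 667489) = 361 dividing 7220, divide through: 1331u ≡ 20 (mod 1849).
Since gcd(1331, 1849) = 1, u ≡ 20·(1331)⁻¹ ≡ 721 (mod 1849). Smallest non-negative: 721.

721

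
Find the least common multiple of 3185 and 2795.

3185 = 5 · 7² · 13; 2795 = 5 · 13 · 43
max exponents: 5 · 7² · 13 · 43 = 136955

136955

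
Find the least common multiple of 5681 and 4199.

96577

gcd first: 5681 = 1·4199 + 1482; 4199 = 2·1482 + 1235; 1482 = 1·1235 + 247; 1235 = 5·247 + 0 → gcd = 247
lcm = 5681·4199/gcd = 23854519/247 = 96577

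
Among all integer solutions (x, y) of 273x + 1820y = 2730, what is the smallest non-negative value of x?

gcd(273, 1820) = 91 (Euclid: 1820 = 6·273 + 182; 273 = 1·182 + 91; 182 = 2·91 + 0), and 91 | 2730.
Extended Euclid: 273·(7) + 1820·(-1) = 91. Scale by 30: x₀ = 210.
General solution x = x₀ + 20t; reducing mod 20 gives x = 10 (and y = 0).

10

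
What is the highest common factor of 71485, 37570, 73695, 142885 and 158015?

71485 = 5 · 17 · 29²; 37570 = 2 · 5 · 13 · 17²; 73695 = 3 · 5 · 17³; 142885 = 5 · 17 · 41²; 158015 = 5 · 11 · 13² · 17
gcd takes min exponent of each prime: 5 · 17 = 85

85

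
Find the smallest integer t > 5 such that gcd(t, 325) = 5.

gcd(t, 325) = 5 forces 5 | t; write t = 5s. Then gcd(5s, 5·65) = 5·gcd(s, 65), so need gcd(s, 65) = 1.
5s > 5 gives s ≥ 2. The least s ≥ 2 coprime to 65 is 2, so t = 5·2 = 10.

10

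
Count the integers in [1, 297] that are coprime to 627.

171

Prime factors of 627: 3, 11, 19. Count integers ≤ 297 divisible by none of them.
By inclusion–exclusion: 297 − ⌊297/3⌋ − ⌊297/11⌋ − ⌊297/19⌋ + ⌊297/33⌋ + ⌊297/57⌋ + ⌊297/209⌋ − ⌊297/627⌋ = 171.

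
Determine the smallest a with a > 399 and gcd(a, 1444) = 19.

gcd(a, 1444) = 19 forces 19 | a; write a = 19s. Then gcd(19s, 19·76) = 19·gcd(s, 76), so need gcd(s, 76) = 1.
19s > 399 gives s ≥ 22. The least s ≥ 22 coprime to 76 is 23, so a = 19·23 = 437.

437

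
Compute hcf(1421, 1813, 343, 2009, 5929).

gcd(1421, 1813): 1813 = 1·1421 + 392; 1421 = 3·392 + 245; 392 = 1·245 + 147; 245 = 1·147 + 98; 147 = 1·98 + 49; 98 = 2·49 + 0 → 49
gcd(49, 343): 343 = 7·49 + 0 → 49
gcd(49, 2009): 2009 = 41·49 + 0 → 49
gcd(49, 5929): 5929 = 121·49 + 0 → 49

49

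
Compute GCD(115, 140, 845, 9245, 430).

5

gcd(115, 140): 140 = 1·115 + 25; 115 = 4·25 + 15; 25 = 1·15 + 10; 15 = 1·10 + 5; 10 = 2·5 + 0 → 5
gcd(5, 845): 845 = 169·5 + 0 → 5
gcd(5, 9245): 9245 = 1849·5 + 0 → 5
gcd(5, 430): 430 = 86·5 + 0 → 5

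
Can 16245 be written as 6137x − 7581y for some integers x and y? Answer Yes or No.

gcd(6137, 7581): 7581 = 1·6137 + 1444; 6137 = 4·1444 + 361; 1444 = 4·361 + 0 → 361
361 divides 16245, so a solution exists.

Yes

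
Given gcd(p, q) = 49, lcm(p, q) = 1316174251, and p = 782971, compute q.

p·q = gcd·lcm = 49·1316174251 = 64492538299, so q = 64492538299/782971 = 82369.

82369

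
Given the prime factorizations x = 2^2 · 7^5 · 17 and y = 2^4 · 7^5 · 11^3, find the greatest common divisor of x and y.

min exponent per shared prime: 2^2 · 7^5 = 67228

67228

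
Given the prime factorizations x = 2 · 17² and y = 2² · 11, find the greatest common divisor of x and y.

2

min exponent per shared prime: 2 = 2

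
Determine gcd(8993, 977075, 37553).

gcd(8993, 977075): 977075 = 108·8993 + 5831; 8993 = 1·5831 + 3162; 5831 = 1·3162 + 2669; 3162 = 1·2669 + 493; 2669 = 5·493 + 204; 493 = 2·204 + 85; 204 = 2·85 + 34; 85 = 2·34 + 17; 34 = 2·17 + 0 → 17
gcd(17, 37553): 37553 = 2209·17 + 0 → 17

17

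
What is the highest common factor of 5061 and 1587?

Euclid: 5061 = 3·1587 + 300; 1587 = 5·300 + 87; 300 = 3·87 + 39; 87 = 2·39 + 9; 39 = 4·9 + 3; 9 = 3·3 + 0. Last nonzero remainder: 3.

3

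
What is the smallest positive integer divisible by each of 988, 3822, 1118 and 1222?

293521956

lcm(988, 3822) = 988·3822/gcd = 3776136/26 = 145236
lcm(145236, 1118) = 145236·1118/gcd = 162373848/26 = 6245148
lcm(6245148, 1222) = 6245148·1222/gcd = 7631570856/26 = 293521956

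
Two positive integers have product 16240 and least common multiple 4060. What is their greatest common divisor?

4

gcd·lcm = product, so gcd = 16240/4060 = 4.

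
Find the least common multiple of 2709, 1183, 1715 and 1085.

3477150495

2709 = 3² · 7 · 43; 1183 = 7 · 13²; 1715 = 5 · 7³; 1085 = 5 · 7 · 31
lcm takes max exponent of each prime: 3² · 5 · 7³ · 13² · 31 · 43 = 3477150495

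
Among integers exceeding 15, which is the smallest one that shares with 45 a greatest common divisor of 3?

45 = 3·15. Any a with gcd(a, 45) = 3 is a multiple of 3, say 3s, with s coprime to 15.
Need s > 15/3, so s ≥ 6. First s ≥ 6 with gcd(s, 15) = 1 is s = 7. Thus a = 3·7 = 21.

21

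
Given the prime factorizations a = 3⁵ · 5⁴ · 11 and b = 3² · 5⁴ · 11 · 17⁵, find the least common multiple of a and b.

max exponent per prime: 3⁵ · 5⁴ · 11 · 17⁵ = 2372048600625

2372048600625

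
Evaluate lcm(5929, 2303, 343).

5929 = 7² · 11²; 2303 = 7² · 47; 343 = 7³
lcm takes max exponent of each prime: 7³ · 11² · 47 = 1950641

1950641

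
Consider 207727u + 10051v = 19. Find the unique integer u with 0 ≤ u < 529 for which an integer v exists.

3

gcd(207727, 10051) = 19 (Euclid: 207727 = 20·10051 + 6707; 10051 = 1·6707 + 3344; 6707 = 2·3344 + 19; 3344 = 176·19 + 0), and 19 | 19.
Extended Euclid: 207727·(3) + 10051·(-62) = 19. Scale by 1: u₀ = 3.
General solution u = u₀ + 529t; reducing mod 529 gives u = 3 (and v = -62).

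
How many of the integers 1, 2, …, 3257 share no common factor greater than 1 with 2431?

2572

2431 = 11·13·17. Inclusion–exclusion on these primes:
3257 − ⌊3257/11⌋ − ⌊3257/13⌋ − ⌊3257/17⌋ + ⌊3257/143⌋ + ⌊3257/187⌋ + ⌊3257/221⌋ − ⌊3257/2431⌋ = 2572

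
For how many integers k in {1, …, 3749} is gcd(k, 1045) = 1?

1045 = 5·11·19. Inclusion–exclusion on these primes:
3749 − ⌊3749/5⌋ − ⌊3749/11⌋ − ⌊3749/19⌋ + ⌊3749/55⌋ + ⌊3749/95⌋ + ⌊3749/209⌋ − ⌊3749/1045⌋ = 2584

2584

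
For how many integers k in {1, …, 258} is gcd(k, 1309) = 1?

Prime factors of 1309: 7, 11, 17. Count integers ≤ 258 divisible by none of them.
By inclusion–exclusion: 258 − ⌊258/7⌋ − ⌊258/11⌋ − ⌊258/17⌋ + ⌊258/77⌋ + ⌊258/119⌋ + ⌊258/187⌋ − ⌊258/1309⌋ = 190.

190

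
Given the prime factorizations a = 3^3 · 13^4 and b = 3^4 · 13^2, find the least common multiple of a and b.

max exponent per prime: 3^4 · 13^4 = 2313441

2313441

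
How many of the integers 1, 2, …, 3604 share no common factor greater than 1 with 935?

2468

Prime factors of 935: 5, 11, 17. Count integers ≤ 3604 divisible by none of them.
By inclusion–exclusion: 3604 − ⌊3604/5⌋ − ⌊3604/11⌋ − ⌊3604/17⌋ + ⌊3604/55⌋ + ⌊3604/85⌋ + ⌊3604/187⌋ − ⌊3604/935⌋ = 2468.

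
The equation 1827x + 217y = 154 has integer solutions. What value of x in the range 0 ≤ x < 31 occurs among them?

16

Euclid: 1827 = 8·217 + 91; 217 = 2·91 + 35; 91 = 2·35 + 21; 35 = 1·21 + 14; 21 = 1·14 + 7; 14 = 2·7 + 0 → gcd = 7; 154 = 7·22.
Back-substitution yields 1827·(12) + 217·(-101) = 7, so one solution is x = 12·22 = 264, y = -101·22 = -2222.
Solutions in x differ by 217/7 = 31; the one in [0, 31) is 264 mod 31 = 16.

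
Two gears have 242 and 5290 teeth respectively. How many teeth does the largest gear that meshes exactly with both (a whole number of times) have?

2

Euclid: 5290 = 21·242 + 208; 242 = 1·208 + 34; 208 = 6·34 + 4; 34 = 8·4 + 2; 4 = 2·2 + 0. Last nonzero remainder: 2.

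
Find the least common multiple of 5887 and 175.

5887 = 7 · 29²; 175 = 5² · 7
max exponents: 5² · 7 · 29² = 147175

147175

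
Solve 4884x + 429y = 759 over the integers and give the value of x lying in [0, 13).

Euclid: 4884 = 11·429 + 165; 429 = 2·165 + 99; 165 = 1·99 + 66; 99 = 1·66 + 33; 66 = 2·33 + 0 → gcd = 33; 759 = 33·23.
Back-substitution yields 4884·(-5) + 429·(57) = 33, so one solution is x = -5·23 = -115, y = 57·23 = 1311.
Solutions in x differ by 429/33 = 13; the one in [0, 13) is -115 mod 13 = 2.

2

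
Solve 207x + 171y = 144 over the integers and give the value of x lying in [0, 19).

4

gcd(207, 171) = 9 (Euclid: 207 = 1·171 + 36; 171 = 4·36 + 27; 36 = 1·27 + 9; 27 = 3·9 + 0), and 9 | 144.
Extended Euclid: 207·(5) + 171·(-6) = 9. Scale by 16: x₀ = 80.
General solution x = x₀ + 19t; reducing mod 19 gives x = 4 (and y = -4).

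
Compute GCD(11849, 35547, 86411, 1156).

289

gcd(11849, 35547): 35547 = 3·11849 + 0 → 11849
gcd(11849, 86411): 86411 = 7·11849 + 3468; 11849 = 3·3468 + 1445; 3468 = 2·1445 + 578; 1445 = 2·578 + 289; 578 = 2·289 + 0 → 289
gcd(289, 1156): 1156 = 4·289 + 0 → 289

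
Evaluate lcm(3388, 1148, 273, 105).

3388 = 2² · 7 · 11²; 1148 = 2² · 7 · 41; 273 = 3 · 7 · 13; 105 = 3 · 5 · 7
lcm takes max exponent of each prime: 2² · 3 · 5 · 7 · 11² · 13 · 41 = 27087060

27087060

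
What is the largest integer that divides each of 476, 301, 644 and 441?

7

476 = 2² · 7 · 17; 301 = 7 · 43; 644 = 2² · 7 · 23; 441 = 3² · 7²
gcd takes min exponent of each prime: 7 = 7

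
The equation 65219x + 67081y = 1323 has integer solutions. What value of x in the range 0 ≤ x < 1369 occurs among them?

Euclid: 67081 = 1·65219 + 1862; 65219 = 35·1862 + 49; 1862 = 38·49 + 0 → gcd = 49; 1323 = 49·27.
Back-substitution yields 65219·(36) + 67081·(-35) = 49, so one solution is x = 36·27 = 972, y = -35·27 = -945.
Solutions in x differ by 67081/49 = 1369; the one in [0, 1369) is 972 mod 1369 = 972.

972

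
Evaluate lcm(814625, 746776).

32018021000

814625 = 5³ · 7³ · 19; 746776 = 2³ · 17³ · 19
max exponents: 2³ · 5³ · 7³ · 17³ · 19 = 32018021000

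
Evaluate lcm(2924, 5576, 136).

239768

2924 = 2² · 17 · 43; 5576 = 2³ · 17 · 41; 136 = 2³ · 17
lcm takes max exponent of each prime: 2³ · 17 · 41 · 43 = 239768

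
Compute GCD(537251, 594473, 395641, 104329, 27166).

537251 = 11 · 13² · 17²; 594473 = 11² · 17³; 395641 = 17² · 37²; 104329 = 17² · 19²; 27166 = 2 · 17² · 47
gcd takes min exponent of each prime: 17² = 289

289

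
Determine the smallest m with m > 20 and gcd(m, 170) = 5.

25

Multiples of 5 above 20: 5·5, 5·6, … . Need the cofactor coprime to 170/5 = 34.
Checking s = 5, 6, … the first with gcd(s, 34) = 1 is s = 5, giving 25.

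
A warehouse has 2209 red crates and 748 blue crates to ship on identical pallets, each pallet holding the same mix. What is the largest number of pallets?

1

2209 = 47²
748 = 2² · 11 · 17
Common: 1 = 1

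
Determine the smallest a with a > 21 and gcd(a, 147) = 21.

147 = 21·7. Any a with gcd(a, 147) = 21 is a multiple of 21, say 21s, with s coprime to 7.
Need s > 21/21, so s ≥ 2. First s ≥ 2 with gcd(s, 7) = 1 is s = 2. Thus a = 21·2 = 42.

42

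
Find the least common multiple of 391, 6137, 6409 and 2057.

6438885167

391 = 17 · 23; 6137 = 17 · 19²; 6409 = 13 · 17 · 29; 2057 = 11² · 17
lcm takes max exponent of each prime: 11² · 13 · 17 · 19² · 23 · 29 = 6438885167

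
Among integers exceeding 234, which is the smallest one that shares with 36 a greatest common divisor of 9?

36 = 9·4. Any t with gcd(t, 36) = 9 is a multiple of 9, say 9s, with s coprime to 4.
Need s > 234/9, so s ≥ 27. First s ≥ 27 with gcd(s, 4) = 1 is s = 27. Thus t = 9·27 = 243.

243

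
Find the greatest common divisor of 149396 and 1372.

Euclid: 149396 = 108·1372 + 1220; 1372 = 1·1220 + 152; 1220 = 8·152 + 4; 152 = 38·4 + 0. Last nonzero remainder: 4.

4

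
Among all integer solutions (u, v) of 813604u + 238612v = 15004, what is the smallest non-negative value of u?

27

gcd(813604, 238612) = 484 (Euclid: 813604 = 3·238612 + 97768; 238612 = 2·97768 + 43076; 97768 = 2·43076 + 11616; 43076 = 3·11616 + 8228; 11616 = 1·8228 + 3388; 8228 = 2·3388 + 1452; 3388 = 2·1452 + 484; 1452 = 3·484 + 0), and 484 | 15004.
Extended Euclid: 813604·(144) + 238612·(-491) = 484. Scale by 31: u₀ = 4464.
General solution u = u₀ + 493t; reducing mod 493 gives u = 27 (and v = -92).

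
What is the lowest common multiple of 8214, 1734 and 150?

8214 = 2 · 3 · 37²; 1734 = 2 · 3 · 17²; 150 = 2 · 3 · 5²
lcm takes max exponent of each prime: 2 · 3 · 5² · 17² · 37² = 59346150

59346150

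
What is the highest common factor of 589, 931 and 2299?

gcd(589, 931): 931 = 1·589 + 342; 589 = 1·342 + 247; 342 = 1·247 + 95; 247 = 2·95 + 57; 95 = 1·57 + 38; 57 = 1·38 + 19; 38 = 2·19 + 0 → 19
gcd(19, 2299): 2299 = 121·19 + 0 → 19

19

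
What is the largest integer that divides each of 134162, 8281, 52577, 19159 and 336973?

gcd(134162, 8281): 134162 = 16·8281 + 1666; 8281 = 4·1666 + 1617; 1666 = 1·1617 + 49; 1617 = 33·49 + 0 → 49
gcd(49, 52577): 52577 = 1073·49 + 0 → 49
gcd(49, 19159): 19159 = 391·49 + 0 → 49
gcd(49, 336973): 336973 = 6877·49 + 0 → 49

49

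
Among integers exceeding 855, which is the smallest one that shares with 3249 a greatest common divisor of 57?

3249 = 57·57. Any m with gcd(m, 3249) = 57 is a multiple of 57, say 57s, with s coprime to 57.
Need s > 855/57, so s ≥ 16. First s ≥ 16 with gcd(s, 57) = 1 is s = 16. Thus m = 57·16 = 912.

912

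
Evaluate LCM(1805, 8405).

3034205

1805 = 5 · 19²; 8405 = 5 · 41²
max exponents: 5 · 19² · 41² = 3034205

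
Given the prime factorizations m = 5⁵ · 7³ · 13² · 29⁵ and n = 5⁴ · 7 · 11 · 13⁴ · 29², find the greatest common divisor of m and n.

min exponent per shared prime: 5⁴ · 7 · 13² · 29² = 621814375

621814375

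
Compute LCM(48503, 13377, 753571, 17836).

370756932

48503 = 7 · 13² · 41; 13377 = 3 · 7³ · 13; 753571 = 7³ · 13³; 17836 = 2² · 7³ · 13
lcm takes max exponent of each prime: 2² · 3 · 7³ · 13³ · 41 = 370756932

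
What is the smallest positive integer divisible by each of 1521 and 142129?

gcd first: 142129 = 93·1521 + 676; 1521 = 2·676 + 169; 676 = 4·169 + 0 → gcd = 169
lcm = 1521·142129/gcd = 216178209/169 = 1279161

1279161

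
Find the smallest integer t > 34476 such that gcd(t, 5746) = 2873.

5746 = 2873·2. Any t with gcd(t, 5746) = 2873 is a multiple of 2873, say 2873s, with s coprime to 2.
Need s > 34476/2873, so s ≥ 13. First s ≥ 13 with gcd(s, 2) = 1 is s = 13. Thus t = 2873·13 = 37349.

37349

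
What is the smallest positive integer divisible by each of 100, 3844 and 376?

100 = 2² · 5²; 3844 = 2² · 31²; 376 = 2³ · 47
lcm takes max exponent of each prime: 2³ · 5² · 31² · 47 = 9033400

9033400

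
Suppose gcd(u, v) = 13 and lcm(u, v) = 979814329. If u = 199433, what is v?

u·v = gcd·lcm = 13·979814329 = 12737586277, so v = 12737586277/199433 = 63869.

63869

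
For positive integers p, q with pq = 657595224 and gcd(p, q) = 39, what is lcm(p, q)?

For any two positive integers, gcd × lcm equals their product. Hence lcm = 657595224 / 39 = 16861416.

16861416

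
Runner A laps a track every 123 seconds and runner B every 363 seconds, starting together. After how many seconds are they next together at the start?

123 = 3 · 41; 363 = 3 · 11²
max exponents: 3 · 11² · 41 = 14883

14883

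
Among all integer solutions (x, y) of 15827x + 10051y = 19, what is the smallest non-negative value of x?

Euclid: 15827 = 1·10051 + 5776; 10051 = 1·5776 + 4275; 5776 = 1·4275 + 1501; 4275 = 2·1501 + 1273; 1501 = 1·1273 + 228; 1273 = 5·228 + 133; 228 = 1·133 + 95; 133 = 1·95 + 38; 95 = 2·38 + 19; 38 = 2·19 + 0 → gcd = 19; 19 = 19·1.
Back-substitution yields 15827·(221) + 10051·(-348) = 19, so one solution is x = 221·1 = 221, y = -348·1 = -348.
Solutions in x differ by 10051/19 = 529; the one in [0, 529) is 221 mod 529 = 221.

221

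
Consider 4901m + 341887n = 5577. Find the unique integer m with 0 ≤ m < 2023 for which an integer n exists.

Euclid: 341887 = 69·4901 + 3718; 4901 = 1·3718 + 1183; 3718 = 3·1183 + 169; 1183 = 7·169 + 0 → gcd = 169; 5577 = 169·33.
Back-substitution yields 4901·(-279) + 341887·(4) = 169, so one solution is m = -279·33 = -9207, n = 4·33 = 132.
Solutions in m differ by 341887/169 = 2023; the one in [0, 2023) is -9207 mod 2023 = 908.

908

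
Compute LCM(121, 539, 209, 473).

lcm(121, 539) = 121·539/gcd = 65219/11 = 5929
lcm(5929, 209) = 5929·209/gcd = 1239161/11 = 112651
lcm(112651, 473) = 112651·473/gcd = 53283923/11 = 4843993

4843993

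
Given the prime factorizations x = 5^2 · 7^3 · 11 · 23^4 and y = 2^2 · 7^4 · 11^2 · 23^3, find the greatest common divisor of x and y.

45906091

min exponent per shared prime: 7^3 · 11 · 23^3 = 45906091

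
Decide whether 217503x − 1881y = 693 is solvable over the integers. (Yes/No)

Yes

gcd(217503, 1881): 217503 = 115·1881 + 1188; 1881 = 1·1188 + 693; 1188 = 1·693 + 495; 693 = 1·495 + 198; 495 = 2·198 + 99; 198 = 2·99 + 0 → 99
99 divides 693, so a solution exists.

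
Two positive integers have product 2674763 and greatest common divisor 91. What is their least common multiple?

For any two positive integers, gcd × lcm equals their product. Hence lcm = 2674763 / 91 = 29393.

29393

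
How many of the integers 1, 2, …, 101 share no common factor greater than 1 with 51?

Prime factors of 51: 3, 17. Count integers ≤ 101 divisible by none of them.
By inclusion–exclusion: 101 − ⌊101/3⌋ − ⌊101/17⌋ + ⌊101/51⌋ = 64.

64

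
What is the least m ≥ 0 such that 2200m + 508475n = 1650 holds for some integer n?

Reduce mod 508475: 2200m ≡ 1650 (mod 508475). With g = gcd(2200, 508475) = 275 dividing 1650, divide through: 8m ≡ 6 (mod 1849).
Since gcd(8, 1849) = 1, m ≡ 6·(8)⁻¹ ≡ 463 (mod 1849). Smallest non-negative: 463.

463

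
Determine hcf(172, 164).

4

172 = 2² · 43
164 = 2² · 41
Common: 2² = 4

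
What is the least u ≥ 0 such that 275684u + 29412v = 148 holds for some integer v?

Euclid: 275684 = 9·29412 + 10976; 29412 = 2·10976 + 7460; 10976 = 1·7460 + 3516; 7460 = 2·3516 + 428; 3516 = 8·428 + 92; 428 = 4·92 + 60; 92 = 1·60 + 32; 60 = 1·32 + 28; 32 = 1·28 + 4; 28 = 7·4 + 0 → gcd = 4; 148 = 4·37.
Back-substitution yields 275684·(962) + 29412·(-9017) = 4, so one solution is u = 962·37 = 35594, v = -9017·37 = -333629.
Solutions in u differ by 29412/4 = 7353; the one in [0, 7353) is 35594 mod 7353 = 6182.

6182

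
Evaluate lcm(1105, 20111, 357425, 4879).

lcm(1105, 20111) = 1105·20111/gcd = 22222655/221 = 100555
lcm(100555, 357425) = 100555·357425/gcd = 35940870875/85 = 422833775
lcm(422833775, 4879) = 422833775·4879/gcd = 2063005988225/119 = 17336184775

17336184775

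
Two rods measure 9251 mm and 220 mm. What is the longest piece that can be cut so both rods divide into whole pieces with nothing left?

Euclid: 9251 = 42·220 + 11; 220 = 20·11 + 0. Last nonzero remainder: 11.

11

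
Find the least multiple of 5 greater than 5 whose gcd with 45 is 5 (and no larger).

10

gcd(m, 45) = 5 forces 5 | m; write m = 5s. Then gcd(5s, 5·9) = 5·gcd(s, 9), so need gcd(s, 9) = 1.
5s > 5 gives s ≥ 2. The least s ≥ 2 coprime to 9 is 2, so m = 5·2 = 10.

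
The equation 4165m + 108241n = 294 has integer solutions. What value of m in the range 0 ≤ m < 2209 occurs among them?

156

Reduce mod 108241: 4165m ≡ 294 (mod 108241). With g = gcd(4165, 108241) = 49 dividing 294, divide through: 85m ≡ 6 (mod 2209).
Since gcd(85, 2209) = 1, m ≡ 6·(85)⁻¹ ≡ 156 (mod 2209). Smallest non-negative: 156.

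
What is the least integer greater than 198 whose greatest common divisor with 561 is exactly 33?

Multiples of 33 above 198: 33·7, 33·8, … . Need the cofactor coprime to 561/33 = 17.
Checking s = 7, 8, … the first with gcd(s, 17) = 1 is s = 7, giving 231.

231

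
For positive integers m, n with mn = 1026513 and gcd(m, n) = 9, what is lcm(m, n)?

gcd·lcm = product, so lcm = 1026513/9 = 114057.

114057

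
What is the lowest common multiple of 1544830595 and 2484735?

gcd first: 1544830595 = 621·2484735 + 1810160; 2484735 = 1·1810160 + 674575; 1810160 = 2·674575 + 461010; 674575 = 1·461010 + 213565; 461010 = 2·213565 + 33880; 213565 = 6·33880 + 10285; 33880 = 3·10285 + 3025; 10285 = 3·3025 + 1210; 3025 = 2·1210 + 605; 1210 = 2·605 + 0 → gcd = 605
lcm = 1544830595·2484735/gcd = 3838494648467325/605 = 6344619253665

6344619253665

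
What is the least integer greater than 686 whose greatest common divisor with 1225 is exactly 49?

1225 = 49·25. Any m with gcd(m, 1225) = 49 is a multiple of 49, say 49s, with s coprime to 25.
Need s > 686/49, so s ≥ 15. First s ≥ 15 with gcd(s, 25) = 1 is s = 16. Thus m = 49·16 = 784.

784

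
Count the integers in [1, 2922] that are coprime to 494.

494 = 2·13·19. Inclusion–exclusion on these primes:
2922 − ⌊2922/2⌋ − ⌊2922/13⌋ − ⌊2922/19⌋ + ⌊2922/26⌋ + ⌊2922/38⌋ + ⌊2922/247⌋ − ⌊2922/494⌋ = 1278

1278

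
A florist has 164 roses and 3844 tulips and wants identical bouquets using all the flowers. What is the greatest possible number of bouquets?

164 = 2² · 41
3844 = 2² · 31²
Common: 2² = 4

4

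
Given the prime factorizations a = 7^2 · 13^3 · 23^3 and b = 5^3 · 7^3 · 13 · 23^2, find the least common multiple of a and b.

max exponent per prime: 5^3 · 7^3 · 13^3 · 23^3 = 1146087294625

1146087294625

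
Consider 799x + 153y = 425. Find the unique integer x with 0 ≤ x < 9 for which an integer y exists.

Reduce mod 153: 799x ≡ 425 (mod 153). With g = gcd(799, 153) = 17 dividing 425, divide through: 47x ≡ 25 (mod 9).
Since gcd(47, 9) = 1, x ≡ 25·(47)⁻¹ ≡ 8 (mod 9). Smallest non-negative: 8.

8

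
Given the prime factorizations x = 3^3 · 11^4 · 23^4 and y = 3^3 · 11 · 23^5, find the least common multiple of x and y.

2544331442301

max exponent per prime: 3^3 · 11^4 · 23^5 = 2544331442301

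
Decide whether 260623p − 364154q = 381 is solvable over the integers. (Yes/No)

By Bézout, 260623p − 364154q = 381 has integer solutions iff gcd(260623, 364154) | 381.
Euclid: 364154 = 1·260623 + 103531; 260623 = 2·103531 + 53561; 103531 = 1·53561 + 49970; 53561 = 1·49970 + 3591; 49970 = 13·3591 + 3287; 3591 = 1·3287 + 304; 3287 = 10·304 + 247; 304 = 1·247 + 57; 247 = 4·57 + 19; 57 = 3·19 + 0. gcd = 19; 381 mod 19 = 1. No.

No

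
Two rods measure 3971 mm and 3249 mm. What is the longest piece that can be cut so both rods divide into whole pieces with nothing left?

3971 = 11 · 19²
3249 = 3² · 19²
Common: 19² = 361

361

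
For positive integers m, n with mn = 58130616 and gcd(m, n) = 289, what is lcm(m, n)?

201144

For any two positive integers, gcd × lcm equals their product. Hence lcm = 58130616 / 289 = 201144.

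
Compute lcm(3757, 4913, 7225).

3757 = 13 · 17²; 4913 = 17³; 7225 = 5² · 17²
lcm takes max exponent of each prime: 5² · 13 · 17³ = 1596725

1596725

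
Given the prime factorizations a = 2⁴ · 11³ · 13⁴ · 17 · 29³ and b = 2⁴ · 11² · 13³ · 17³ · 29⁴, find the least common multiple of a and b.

2113538693631761968

max exponent per prime: 2⁴ · 11³ · 13⁴ · 17³ · 29⁴ = 2113538693631761968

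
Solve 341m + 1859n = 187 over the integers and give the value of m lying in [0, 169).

Euclid: 1859 = 5·341 + 154; 341 = 2·154 + 33; 154 = 4·33 + 22; 33 = 1·22 + 11; 22 = 2·11 + 0 → gcd = 11; 187 = 11·17.
Back-substitution yields 341·(60) + 1859·(-11) = 11, so one solution is m = 60·17 = 1020, n = -11·17 = -187.
Solutions in m differ by 1859/11 = 169; the one in [0, 169) is 1020 mod 169 = 6.

6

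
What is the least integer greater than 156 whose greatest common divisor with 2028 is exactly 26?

182

Multiples of 26 above 156: 26·7, 26·8, … . Need the cofactor coprime to 2028/26 = 78.
Checking s = 7, 8, … the first with gcd(s, 78) = 1 is s = 7, giving 182.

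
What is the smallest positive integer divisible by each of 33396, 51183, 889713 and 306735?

3250815565140

lcm(33396, 51183) = 33396·51183/gcd = 1709307468/363 = 4708836
lcm(4708836, 889713) = 4708836·889713/gcd = 4189512604068/1089 = 3847119012
lcm(3847119012, 306735) = 3847119012·306735/gcd = 1180046050145820/363 = 3250815565140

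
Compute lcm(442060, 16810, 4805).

743102860

442060 = 2² · 5 · 23 · 31²; 16810 = 2 · 5 · 41²; 4805 = 5 · 31²
lcm takes max exponent of each prime: 2² · 5 · 23 · 31² · 41² = 743102860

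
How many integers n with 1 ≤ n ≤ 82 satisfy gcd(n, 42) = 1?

Prime factors of 42: 2, 3, 7. Count integers ≤ 82 divisible by none of them.
By inclusion–exclusion: 82 − ⌊82/2⌋ − ⌊82/3⌋ − ⌊82/7⌋ + ⌊82/6⌋ + ⌊82/14⌋ + ⌊82/21⌋ − ⌊82/42⌋ = 23.

23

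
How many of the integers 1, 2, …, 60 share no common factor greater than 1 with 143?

143 = 11·13. Inclusion–exclusion on these primes:
60 − ⌊60/11⌋ − ⌊60/13⌋ + ⌊60/143⌋ = 51

51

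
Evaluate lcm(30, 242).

3630

gcd first: 242 = 8·30 + 2; 30 = 15·2 + 0 → gcd = 2
lcm = 30·242/gcd = 7260/2 = 3630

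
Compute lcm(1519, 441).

13671

gcd first: 1519 = 3·441 + 196; 441 = 2·196 + 49; 196 = 4·49 + 0 → gcd = 49
lcm = 1519·441/gcd = 669879/49 = 13671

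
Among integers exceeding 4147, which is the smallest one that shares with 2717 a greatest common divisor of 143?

4290

2717 = 143·19. Any m with gcd(m, 2717) = 143 is a multiple of 143, say 143s, with s coprime to 19.
Need s > 4147/143, so s ≥ 30. First s ≥ 30 with gcd(s, 19) = 1 is s = 30. Thus m = 143·30 = 4290.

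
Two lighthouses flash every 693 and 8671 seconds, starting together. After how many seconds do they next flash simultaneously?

6009003

gcd first: 8671 = 12·693 + 355; 693 = 1·355 + 338; 355 = 1·338 + 17; 338 = 19·17 + 15; 17 = 1·15 + 2; 15 = 7·2 + 1; 2 = 2·1 + 0 → gcd = 1
lcm = 693·8671/gcd = 6009003/1 = 6009003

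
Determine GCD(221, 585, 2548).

13

gcd(221, 585): 585 = 2·221 + 143; 221 = 1·143 + 78; 143 = 1·78 + 65; 78 = 1·65 + 13; 65 = 5·13 + 0 → 13
gcd(13, 2548): 2548 = 196·13 + 0 → 13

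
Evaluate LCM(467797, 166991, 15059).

lcm(467797, 166991) = 467797·166991/gcd = 78117888827/11 = 7101626257
lcm(7101626257, 15059) = 7101626257·15059/gcd = 106943389804163/11 = 9722126345833

9722126345833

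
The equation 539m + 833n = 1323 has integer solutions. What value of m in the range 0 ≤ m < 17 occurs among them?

Reduce mod 833: 539m ≡ 1323 (mod 833). With g = gcd(539, 833) = 49 dividing 1323, divide through: 11m ≡ 27 (mod 17).
Since gcd(11, 17) = 1, m ≡ 27·(11)⁻¹ ≡ 4 (mod 17). Smallest non-negative: 4.

4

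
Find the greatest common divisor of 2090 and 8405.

5

Euclid: 8405 = 4·2090 + 45; 2090 = 46·45 + 20; 45 = 2·20 + 5; 20 = 4·5 + 0. Last nonzero remainder: 5.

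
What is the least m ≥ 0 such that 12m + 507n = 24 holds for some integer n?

2

Reduce mod 507: 12m ≡ 24 (mod 507). With g = gcd(12, 507) = 3 dividing 24, divide through: 4m ≡ 8 (mod 169).
Since gcd(4, 169) = 1, m ≡ 8·(4)⁻¹ ≡ 2 (mod 169). Smallest non-negative: 2.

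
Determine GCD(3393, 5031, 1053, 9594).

117

3393 = 3² · 13 · 29; 5031 = 3² · 13 · 43; 1053 = 3⁴ · 13; 9594 = 2 · 3² · 13 · 41
gcd takes min exponent of each prime: 3² · 13 = 117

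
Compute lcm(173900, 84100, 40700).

1608748900

lcm(173900, 84100) = 173900·84100/gcd = 14624990000/100 = 146249900
lcm(146249900, 40700) = 146249900·40700/gcd = 5952370930000/3700 = 1608748900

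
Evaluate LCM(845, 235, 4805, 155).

lcm(845, 235) = 845·235/gcd = 198575/5 = 39715
lcm(39715, 4805) = 39715·4805/gcd = 190830575/5 = 38166115
lcm(38166115, 155) = 38166115·155/gcd = 5915747825/155 = 38166115

38166115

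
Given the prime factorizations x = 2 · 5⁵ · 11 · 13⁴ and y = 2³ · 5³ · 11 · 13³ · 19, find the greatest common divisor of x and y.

6041750

min exponent per shared prime: 2 · 5³ · 11 · 13³ = 6041750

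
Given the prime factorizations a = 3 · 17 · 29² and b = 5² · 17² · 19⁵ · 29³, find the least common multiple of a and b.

1308944114225925

max exponent per prime: 3 · 5² · 17² · 19⁵ · 29³ = 1308944114225925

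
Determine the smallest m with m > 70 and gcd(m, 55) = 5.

Multiples of 5 above 70: 5·15, 5·16, … . Need the cofactor coprime to 55/5 = 11.
Checking s = 15, 16, … the first with gcd(s, 11) = 1 is s = 15, giving 75.

75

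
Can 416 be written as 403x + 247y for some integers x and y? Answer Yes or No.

gcd(403, 247): 403 = 1·247 + 156; 247 = 1·156 + 91; 156 = 1·91 + 65; 91 = 1·65 + 26; 65 = 2·26 + 13; 26 = 2·13 + 0 → 13
13 divides 416, so a solution exists.

Yes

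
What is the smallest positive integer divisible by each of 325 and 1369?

444925

325 = 5² · 13; 1369 = 37²
max exponents: 5² · 13 · 37² = 444925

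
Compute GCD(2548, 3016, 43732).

52

2548 = 2² · 7² · 13; 3016 = 2³ · 13 · 29; 43732 = 2² · 13 · 29²
gcd takes min exponent of each prime: 2² · 13 = 52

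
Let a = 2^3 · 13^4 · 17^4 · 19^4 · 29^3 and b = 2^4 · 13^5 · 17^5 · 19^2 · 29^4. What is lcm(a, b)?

777477351375351380036816

max exponent per prime: 2^4 · 13^5 · 17^5 · 19^4 · 29^4 = 777477351375351380036816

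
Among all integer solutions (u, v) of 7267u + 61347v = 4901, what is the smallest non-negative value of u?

Euclid: 61347 = 8·7267 + 3211; 7267 = 2·3211 + 845; 3211 = 3·845 + 676; 845 = 1·676 + 169; 676 = 4·169 + 0 → gcd = 169; 4901 = 169·29.
Back-substitution yields 7267·(76) + 61347·(-9) = 169, so one solution is u = 76·29 = 2204, v = -9·29 = -261.
Solutions in u differ by 61347/169 = 363; the one in [0, 363) is 2204 mod 363 = 26.

26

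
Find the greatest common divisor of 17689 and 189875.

49

17689 = 7² · 19²
189875 = 5³ · 7² · 31
Common: 7² = 49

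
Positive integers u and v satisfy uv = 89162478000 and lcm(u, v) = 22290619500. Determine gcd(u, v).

4

From gcd × lcm = uv: gcd = 89162478000 / 22290619500 = 4.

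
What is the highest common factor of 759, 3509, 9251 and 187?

gcd(759, 3509): 3509 = 4·759 + 473; 759 = 1·473 + 286; 473 = 1·286 + 187; 286 = 1·187 + 99; 187 = 1·99 + 88; 99 = 1·88 + 11; 88 = 8·11 + 0 → 11
gcd(11, 9251): 9251 = 841·11 + 0 → 11
gcd(11, 187): 187 = 17·11 + 0 → 11

11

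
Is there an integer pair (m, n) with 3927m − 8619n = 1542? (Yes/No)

No

By Bézout, 3927m − 8619n = 1542 has integer solutions iff gcd(3927, 8619) | 1542.
Euclid: 8619 = 2·3927 + 765; 3927 = 5·765 + 102; 765 = 7·102 + 51; 102 = 2·51 + 0. gcd = 51; 1542 mod 51 = 12. No.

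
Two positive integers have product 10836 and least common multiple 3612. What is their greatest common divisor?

From gcd × lcm = mn: gcd = 10836 / 3612 = 3.

3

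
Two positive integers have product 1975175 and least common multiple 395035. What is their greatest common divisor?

From gcd × lcm = ab: gcd = 1975175 / 395035 = 5.

5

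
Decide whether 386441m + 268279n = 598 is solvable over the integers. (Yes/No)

No

gcd(386441, 268279): 386441 = 1·268279 + 118162; 268279 = 2·118162 + 31955; 118162 = 3·31955 + 22297; 31955 = 1·22297 + 9658; 22297 = 2·9658 + 2981; 9658 = 3·2981 + 715; 2981 = 4·715 + 121; 715 = 5·121 + 110; 121 = 1·110 + 11; 110 = 10·11 + 0 → 11
11 does not divide 598, so a solution does not exist.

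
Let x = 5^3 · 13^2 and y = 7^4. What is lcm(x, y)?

50721125

max exponent per prime: 5^3 · 7^4 · 13^2 = 50721125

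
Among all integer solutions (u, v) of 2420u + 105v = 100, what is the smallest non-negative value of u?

20

Euclid: 2420 = 23·105 + 5; 105 = 21·5 + 0 → gcd = 5; 100 = 5·20.
Back-substitution yields 2420·(1) + 105·(-23) = 5, so one solution is u = 1·20 = 20, v = -23·20 = -460.
Solutions in u differ by 105/5 = 21; the one in [0, 21) is 20 mod 21 = 20.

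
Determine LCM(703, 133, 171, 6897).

lcm(703, 133) = 703·133/gcd = 93499/19 = 4921
lcm(4921, 171) = 4921·171/gcd = 841491/19 = 44289
lcm(44289, 6897) = 44289·6897/gcd = 305461233/57 = 5358969

5358969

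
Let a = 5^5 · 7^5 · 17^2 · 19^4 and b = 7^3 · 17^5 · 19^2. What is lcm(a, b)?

max exponent per prime: 5^5 · 7^5 · 17^5 · 19^4 = 9718499853494621875

9718499853494621875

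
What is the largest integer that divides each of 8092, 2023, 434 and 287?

7

gcd(8092, 2023): 8092 = 4·2023 + 0 → 2023
gcd(2023, 434): 2023 = 4·434 + 287; 434 = 1·287 + 147; 287 = 1·147 + 140; 147 = 1·140 + 7; 140 = 20·7 + 0 → 7
gcd(7, 287): 287 = 41·7 + 0 → 7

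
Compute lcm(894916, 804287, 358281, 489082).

17613528196572

894916 = 2² · 11² · 43²; 804287 = 11² · 17² · 23; 358281 = 3² · 7 · 11² · 47; 489082 = 2 · 11² · 43 · 47
lcm takes max exponent of each prime: 2² · 3² · 7 · 11² · 17² · 23 · 43² · 47 = 17613528196572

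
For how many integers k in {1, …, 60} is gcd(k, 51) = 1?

38

Prime factors of 51: 3, 17. Count integers ≤ 60 divisible by none of them.
By inclusion–exclusion: 60 − ⌊60/3⌋ − ⌊60/17⌋ + ⌊60/51⌋ = 38.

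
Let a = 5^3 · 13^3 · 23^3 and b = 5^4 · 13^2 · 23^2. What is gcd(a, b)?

min exponent per shared prime: 5^3 · 13^2 · 23^2 = 11175125

11175125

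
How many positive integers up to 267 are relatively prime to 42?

42 = 2·3·7. Inclusion–exclusion on these primes:
267 − ⌊267/2⌋ − ⌊267/3⌋ − ⌊267/7⌋ + ⌊267/6⌋ + ⌊267/14⌋ + ⌊267/21⌋ − ⌊267/42⌋ = 76

76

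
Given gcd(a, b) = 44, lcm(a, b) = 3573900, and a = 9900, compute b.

Using ab = gcd(a,b)·lcm(a,b) = 44·3573900 = 157251600, we get b = 157251600/9900 = 15884.

15884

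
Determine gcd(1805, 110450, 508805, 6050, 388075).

gcd(1805, 110450): 110450 = 61·1805 + 345; 1805 = 5·345 + 80; 345 = 4·80 + 25; 80 = 3·25 + 5; 25 = 5·5 + 0 → 5
gcd(5, 508805): 508805 = 101761·5 + 0 → 5
gcd(5, 6050): 6050 = 1210·5 + 0 → 5
gcd(5, 388075): 388075 = 77615·5 + 0 → 5

5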